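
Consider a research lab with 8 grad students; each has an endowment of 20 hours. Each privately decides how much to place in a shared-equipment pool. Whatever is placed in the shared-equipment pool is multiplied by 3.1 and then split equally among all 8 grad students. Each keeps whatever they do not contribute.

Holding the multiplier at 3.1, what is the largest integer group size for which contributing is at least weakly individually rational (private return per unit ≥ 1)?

3

Private return per unit is 3.1/(group size), which is ≥ 1 whenever the group size is ≤ 3.1.
The largest such integer is 3.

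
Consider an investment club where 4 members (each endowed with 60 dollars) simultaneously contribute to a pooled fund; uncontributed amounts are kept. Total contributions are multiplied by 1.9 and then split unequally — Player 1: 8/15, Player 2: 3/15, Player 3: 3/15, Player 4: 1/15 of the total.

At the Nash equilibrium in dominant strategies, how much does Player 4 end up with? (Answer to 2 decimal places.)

67.60 dollars

Each unit j contributes comes back to j as 1.9 × (j's share), so j prefers to contribute only if that share exceeds 1/1.9 = 0.5263; otherwise keeping the unit dominates.
Player 1 alone (share 8/15) is above the threshold, contributing 60; the remaining 3 contribute 0. Total contributed: 60.
Player 4 keeps 60 and receives 1.9 × 60 × 1/15 = 7.60 from the pooled fund, for a payoff of 67.60.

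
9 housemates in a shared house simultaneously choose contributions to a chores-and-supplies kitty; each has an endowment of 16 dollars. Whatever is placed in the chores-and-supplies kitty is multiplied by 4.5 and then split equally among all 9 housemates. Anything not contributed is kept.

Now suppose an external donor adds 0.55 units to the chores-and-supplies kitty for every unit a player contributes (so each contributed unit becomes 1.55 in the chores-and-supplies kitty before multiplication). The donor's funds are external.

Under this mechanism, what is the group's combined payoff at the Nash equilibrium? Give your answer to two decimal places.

144.00 dollars

The effective private return is 4.5 × 1.55 / 9 = 0.7750, which is still under 1, so the mechanism doesn't change anyone's dominant strategy: zero contribution.
At the Nash equilibrium no one contributes; group total payoff = 9 × 16 = 144.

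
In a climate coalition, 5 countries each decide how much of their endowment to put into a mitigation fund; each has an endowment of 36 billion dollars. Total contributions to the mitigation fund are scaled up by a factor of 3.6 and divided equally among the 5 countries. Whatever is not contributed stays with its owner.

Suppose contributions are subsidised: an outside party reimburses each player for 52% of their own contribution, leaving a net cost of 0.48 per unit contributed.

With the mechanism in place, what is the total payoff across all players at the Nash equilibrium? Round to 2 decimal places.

With the mechanism, a contributed unit returns (3.6/5) / 0.48 = 1.5000 per unit of net cost to the contributor — now above 1 — so contributing fully is weakly dominant for every player.
So the Nash equilibrium is full contribution by all 5; the group earns 5 × (36 × 0.52 + 3.6 × 36) = 741.60.

741.60 billion dollars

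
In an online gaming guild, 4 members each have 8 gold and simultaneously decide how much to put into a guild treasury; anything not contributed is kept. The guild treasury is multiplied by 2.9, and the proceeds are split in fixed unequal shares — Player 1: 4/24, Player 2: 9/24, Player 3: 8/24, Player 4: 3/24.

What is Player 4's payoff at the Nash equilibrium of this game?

10.90 gold

A player with share s gets back 2.9·s per unit contributed, so full contribution is dominant for anyone with s > 1/2.9 = 0.3448 and zero contribution is dominant for anyone below.
Only Player 2 (9/24) clears that bar, contributing 8; the remaining 3 contribute 0. Total contributed: 8.
Player 4 keeps 8 and receives 2.9 × 8 × 3/24 = 2.90 from the guild treasury, for a payoff of 10.90.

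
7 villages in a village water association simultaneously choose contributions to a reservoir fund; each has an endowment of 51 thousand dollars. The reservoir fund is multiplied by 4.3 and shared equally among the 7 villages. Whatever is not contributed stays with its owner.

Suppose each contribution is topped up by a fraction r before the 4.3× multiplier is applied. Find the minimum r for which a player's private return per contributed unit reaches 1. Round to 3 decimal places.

0.628

With matching at rate r, one contributed unit becomes (1 + r) in the reservoir fund and returns 4.3 × (1 + r) / 7 to the contributor.
Setting this equal to 1: 1 + r = 7/4.3 = 1.6279.
So the minimum matching rate is r = 1.6279 − 1 = 0.628.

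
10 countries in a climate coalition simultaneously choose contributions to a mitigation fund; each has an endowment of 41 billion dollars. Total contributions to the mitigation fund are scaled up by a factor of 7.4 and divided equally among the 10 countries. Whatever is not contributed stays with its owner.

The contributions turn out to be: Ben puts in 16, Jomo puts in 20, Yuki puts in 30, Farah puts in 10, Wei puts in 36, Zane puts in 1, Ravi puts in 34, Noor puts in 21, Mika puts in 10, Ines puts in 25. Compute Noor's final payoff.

170.22 billion dollars

Total contributed: 16 + 20 + 30 + 10 + 36 + 1 + 34 + 21 + 10 + 25 = 203.
Each receives 7.4 × 203 / 10 = 150.22 from the mitigation fund.
Noor keeps 41 − 21 = 20, so Noor's payoff is 20 + 150.22 = 170.22.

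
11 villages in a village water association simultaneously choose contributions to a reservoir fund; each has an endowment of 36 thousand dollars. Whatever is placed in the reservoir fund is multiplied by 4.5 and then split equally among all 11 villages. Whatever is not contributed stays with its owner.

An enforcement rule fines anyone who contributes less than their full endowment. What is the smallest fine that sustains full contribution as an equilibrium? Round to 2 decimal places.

21.27 thousand dollars

Given the others contribute fully, the best deviation is to contribute 0 (any partial contribution still incurs the fine and gives up units whose private return 0.4091 is below 1).
Deviating from 36 to 0 saves 36 thousand dollars but forfeits the deviator's share of the drop in the reservoir fund: 4.5/11 × 36 = 14.73.
So the deviation gain is 36 − 14.73 = 21.27, and the fine must be at least 21.27 thousand dollars to wipe it out.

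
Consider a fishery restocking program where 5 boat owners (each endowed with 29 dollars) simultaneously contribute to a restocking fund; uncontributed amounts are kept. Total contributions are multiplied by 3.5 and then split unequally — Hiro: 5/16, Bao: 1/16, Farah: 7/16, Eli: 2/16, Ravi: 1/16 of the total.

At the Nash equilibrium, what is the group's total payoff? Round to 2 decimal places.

Player j's private return per contributed unit is 3.5 × (j's share). Contributing is weakly dominant for j when that share is at least 1/3.5 = 0.2857, and contributing 0 is dominant otherwise.
Hiro and Farah clear that bar, contributing 29 each; the remaining 3 contribute 0. Total contributed: 58.
The restocking fund pays out 3.5 × 58 = 203.00 in total (split across the unequal shares, but the aggregate is all that matters for the group sum).
The 3 free-riders keep 29 each, adding 87. Group total = 87 + 203.00 = 290.00.

290.00 dollars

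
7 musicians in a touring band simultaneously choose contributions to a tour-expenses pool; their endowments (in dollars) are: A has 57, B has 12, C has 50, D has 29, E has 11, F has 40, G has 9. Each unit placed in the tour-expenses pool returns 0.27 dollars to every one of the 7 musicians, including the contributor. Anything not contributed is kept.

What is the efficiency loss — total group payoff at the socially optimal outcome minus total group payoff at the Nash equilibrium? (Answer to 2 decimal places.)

The private return per contributed unit is 0.27 < 1 for everyone, so the Nash equilibrium is zero contribution and the group total is Σ E_j = 57 + 12 + 50 + 29 + 11 + 40 + 9 = 208.
Each contributed unit returns 1.890 to the group, so the social optimum is full contribution by everyone: group total = 1.890 × 208 = 393.12.
Efficiency loss = (1.890 − 1) × 208 = 185.12.

185.12 dollars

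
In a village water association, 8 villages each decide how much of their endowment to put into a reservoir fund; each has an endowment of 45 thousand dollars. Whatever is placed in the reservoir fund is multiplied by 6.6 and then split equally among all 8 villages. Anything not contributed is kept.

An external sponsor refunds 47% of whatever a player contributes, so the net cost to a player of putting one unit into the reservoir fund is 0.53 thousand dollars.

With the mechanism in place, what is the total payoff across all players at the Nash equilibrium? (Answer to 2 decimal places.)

2545.20 thousand dollars

The effective private return per unit is now (6.6/8) / 0.53 = 1.5566 > 1, so every player's dominant strategy flips to full contribution.
So the Nash equilibrium is full contribution by all 8; the group earns 8 × (45 × 0.47 + 6.6 × 45) = 2545.20.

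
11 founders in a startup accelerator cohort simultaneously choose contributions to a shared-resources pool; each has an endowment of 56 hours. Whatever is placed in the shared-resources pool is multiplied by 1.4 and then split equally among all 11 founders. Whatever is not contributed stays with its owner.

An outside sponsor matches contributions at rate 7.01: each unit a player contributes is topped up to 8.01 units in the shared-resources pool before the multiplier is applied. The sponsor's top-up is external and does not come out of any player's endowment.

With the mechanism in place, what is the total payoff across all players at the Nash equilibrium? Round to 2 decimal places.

The effective private return per unit is now 1.4 × 8.01 / 11 = 1.0195 > 1, so every player's dominant strategy flips to full contribution.
At the Nash equilibrium everyone contributes 56. Group total payoff = 1.4 × 8.01 × 616 = 6907.82.

6907.82 hours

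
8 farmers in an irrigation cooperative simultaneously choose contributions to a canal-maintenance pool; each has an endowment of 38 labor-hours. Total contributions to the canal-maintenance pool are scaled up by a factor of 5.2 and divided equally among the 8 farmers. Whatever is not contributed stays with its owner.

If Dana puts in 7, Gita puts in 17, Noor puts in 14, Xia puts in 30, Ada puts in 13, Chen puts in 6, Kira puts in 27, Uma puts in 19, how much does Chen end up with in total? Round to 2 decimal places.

118.45 labor-hours

Total contributed: 7 + 17 + 14 + 30 + 13 + 6 + 27 + 19 = 133.
Each receives 5.2 × 133 / 8 = 86.45 from the canal-maintenance pool.
Chen keeps 38 − 6 = 32, so Chen's payoff is 32 + 86.45 = 118.45.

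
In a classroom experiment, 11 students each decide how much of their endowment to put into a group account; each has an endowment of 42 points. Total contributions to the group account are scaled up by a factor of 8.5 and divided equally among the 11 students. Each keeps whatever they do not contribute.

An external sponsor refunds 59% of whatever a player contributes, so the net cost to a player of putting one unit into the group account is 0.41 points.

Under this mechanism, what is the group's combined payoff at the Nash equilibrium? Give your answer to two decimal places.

4199.58 points

The effective private return per unit is now (8.5/11) / 0.41 = 1.8847 > 1, so every player's dominant strategy flips to full contribution.
At the Nash equilibrium everyone contributes 42. Group total payoff = 11 × (42 × 0.59 + 8.5 × 42) = 4199.58.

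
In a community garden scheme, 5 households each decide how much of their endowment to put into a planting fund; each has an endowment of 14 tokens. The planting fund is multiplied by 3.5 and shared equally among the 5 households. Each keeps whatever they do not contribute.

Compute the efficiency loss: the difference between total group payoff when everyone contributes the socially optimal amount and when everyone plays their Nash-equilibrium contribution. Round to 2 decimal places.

Each contributed unit returns 3.5/5 = 0.7000 to its contributor — below 1 — so contributing 0 is dominant for every player. At the Nash equilibrium everyone keeps their 14, and the group total is 5 × 14 = 70.
Each contributed unit returns 3.500 to the group as a whole (0.7000 to each of 5 players), which exceeds 1, so the social optimum is full contribution: group total = 3.500 × 70 = 245.00.
Efficiency loss = 245.00 − 70 = 175.00.

175.00 tokens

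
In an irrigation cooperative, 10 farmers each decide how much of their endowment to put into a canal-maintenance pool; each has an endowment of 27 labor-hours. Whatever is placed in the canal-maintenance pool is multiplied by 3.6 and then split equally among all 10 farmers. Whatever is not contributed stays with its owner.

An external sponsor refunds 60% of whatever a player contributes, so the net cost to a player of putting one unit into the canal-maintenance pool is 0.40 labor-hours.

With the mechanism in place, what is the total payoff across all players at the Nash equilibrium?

270.00 labor-hours

Even with the mechanism, each unit contributed returns only (3.6/10) / 0.40 = 0.9000 per unit of net cost, so contributing nothing is still dominant.
At the Nash equilibrium no one contributes; group total payoff = 10 × 27 = 270.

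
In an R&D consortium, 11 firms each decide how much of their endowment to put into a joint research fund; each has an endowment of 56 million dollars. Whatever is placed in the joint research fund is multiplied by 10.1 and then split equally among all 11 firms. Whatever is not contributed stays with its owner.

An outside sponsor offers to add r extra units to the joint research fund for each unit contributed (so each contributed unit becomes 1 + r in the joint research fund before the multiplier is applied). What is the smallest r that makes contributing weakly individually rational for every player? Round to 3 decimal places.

0.089

With matching at rate r, one contributed unit becomes (1 + r) in the joint research fund and returns 10.1 × (1 + r) / 11 to the contributor.
Setting this equal to 1: 1 + r = 11/10.1 = 1.0891.
So the minimum matching rate is r = 1.0891 − 1 = 0.089.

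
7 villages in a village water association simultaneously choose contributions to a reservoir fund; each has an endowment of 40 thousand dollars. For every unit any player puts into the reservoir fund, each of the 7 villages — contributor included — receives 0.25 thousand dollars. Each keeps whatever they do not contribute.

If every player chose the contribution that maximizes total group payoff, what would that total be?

Each contributed unit returns 1.750 to the group as a whole (0.25 to each of 7 players), which exceeds 1, so the social optimum is full contribution: group total = 1.750 × 280 = 490.00.

490.00 thousand dollars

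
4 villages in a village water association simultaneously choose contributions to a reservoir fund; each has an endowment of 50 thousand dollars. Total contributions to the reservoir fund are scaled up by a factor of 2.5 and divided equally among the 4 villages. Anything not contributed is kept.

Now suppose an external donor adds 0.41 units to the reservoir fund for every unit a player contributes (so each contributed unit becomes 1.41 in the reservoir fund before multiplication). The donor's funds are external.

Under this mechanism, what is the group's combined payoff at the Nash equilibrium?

200.00 thousand dollars

With the mechanism, a contributed unit returns 2.5 × 1.41 / 4 = 0.8813 per unit of net cost — still below 1 — so contributing 0 remains dominant for every player.
At the Nash equilibrium no one contributes; group total payoff = 4 × 50 = 200.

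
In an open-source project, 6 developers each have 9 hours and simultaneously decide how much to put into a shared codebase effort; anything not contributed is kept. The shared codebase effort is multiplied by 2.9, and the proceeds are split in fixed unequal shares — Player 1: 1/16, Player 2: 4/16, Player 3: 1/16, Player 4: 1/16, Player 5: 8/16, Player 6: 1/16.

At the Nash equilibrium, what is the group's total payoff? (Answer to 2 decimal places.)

Each unit j contributes comes back to j as 2.9 × (j's share), so j prefers to contribute only if that share exceeds 1/2.9 = 0.3448; otherwise keeping the unit dominates.
Player 5 alone (share 8/16) is above the threshold, contributing 9; the remaining 5 contribute 0. Total contributed: 9.
The shared codebase effort pays out 2.9 × 9 = 26.10 in total (split across the unequal shares, but the aggregate is all that matters for the group sum).
The 5 free-riders keep 9 each, adding 45. Group total = 45 + 26.10 = 71.10.

71.10 hours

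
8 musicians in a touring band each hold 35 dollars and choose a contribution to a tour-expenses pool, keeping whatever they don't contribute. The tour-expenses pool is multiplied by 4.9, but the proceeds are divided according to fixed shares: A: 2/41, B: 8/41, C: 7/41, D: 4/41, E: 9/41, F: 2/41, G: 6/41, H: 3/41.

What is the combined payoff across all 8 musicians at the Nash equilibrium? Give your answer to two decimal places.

Player j's private return per contributed unit is 4.9 × (j's share). Contributing is weakly dominant for j when that share is at least 1/4.9 = 0.2041, and contributing 0 is dominant otherwise.
E alone (share 9/41) is above the threshold, contributing 35; the remaining 7 contribute 0. Total contributed: 35.
The tour-expenses pool pays out 4.9 × 35 = 171.50 in total (split across the unequal shares, but the aggregate is all that matters for the group sum).
The 7 free-riders keep 35 each, adding 245. Group total = 245 + 171.50 = 416.50.

416.50 dollars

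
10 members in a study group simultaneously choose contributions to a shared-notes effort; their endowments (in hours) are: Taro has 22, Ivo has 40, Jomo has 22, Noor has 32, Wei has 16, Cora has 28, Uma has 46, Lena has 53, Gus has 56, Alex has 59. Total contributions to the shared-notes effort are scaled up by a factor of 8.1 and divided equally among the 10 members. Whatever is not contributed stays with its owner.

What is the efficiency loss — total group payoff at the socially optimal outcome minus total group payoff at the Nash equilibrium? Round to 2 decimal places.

2655.40 hours

The private return per contributed unit is 8.1/10 = 0.8100 < 1 for every player regardless of endowment, so the Nash equilibrium is zero contribution and the group total is Σ E_j = 22 + 40 + 22 + 32 + 16 + 28 + 46 + 53 + 56 + 59 = 374.
Each contributed unit returns 8.100 to the group, so the social optimum is full contribution by everyone: group total = 8.100 × 374 = 3029.40.
Efficiency loss = (8.100 − 1) × 374 = 2655.40.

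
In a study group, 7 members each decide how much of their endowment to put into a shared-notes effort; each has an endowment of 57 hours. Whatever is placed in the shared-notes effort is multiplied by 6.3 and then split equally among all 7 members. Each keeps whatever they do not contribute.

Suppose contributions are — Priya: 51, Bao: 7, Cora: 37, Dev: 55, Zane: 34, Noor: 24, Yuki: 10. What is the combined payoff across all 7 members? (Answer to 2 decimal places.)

1554.40 hours

Total contributed: 51 + 7 + 37 + 55 + 34 + 24 + 10 = 218; total kept: 7 × 57 − 218 = 181.
The shared-notes effort pays out 6.3 × 218 = 1373.40 in aggregate.
Group total = 181 + 1373.40 = 1554.40.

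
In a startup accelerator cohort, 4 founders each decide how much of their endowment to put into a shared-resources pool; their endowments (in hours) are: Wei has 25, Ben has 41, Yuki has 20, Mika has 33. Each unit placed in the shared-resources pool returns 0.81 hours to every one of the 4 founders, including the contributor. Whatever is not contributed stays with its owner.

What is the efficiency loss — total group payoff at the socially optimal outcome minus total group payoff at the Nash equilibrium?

The private return per contributed unit is 0.81 < 1 for everyone, so the Nash equilibrium is zero contribution and the group total is Σ E_j = 25 + 41 + 20 + 33 = 119.
Each contributed unit returns 3.240 to the group, so the social optimum is full contribution by everyone: group total = 3.240 × 119 = 385.56.
Efficiency loss = (3.240 − 1) × 119 = 266.56.

266.56 hours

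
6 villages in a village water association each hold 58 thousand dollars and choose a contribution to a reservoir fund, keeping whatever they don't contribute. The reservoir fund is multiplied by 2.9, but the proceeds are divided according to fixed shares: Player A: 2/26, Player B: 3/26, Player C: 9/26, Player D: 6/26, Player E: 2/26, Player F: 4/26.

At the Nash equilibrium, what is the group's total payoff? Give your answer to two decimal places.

A player with share s gets back 2.9·s per unit contributed, so full contribution is dominant for anyone with s > 1/2.9 = 0.3448 and zero contribution is dominant for anyone below.
Only Player C (9/26) clears that bar, contributing 58; the remaining 5 contribute 0. Total contributed: 58.
The reservoir fund pays out 2.9 × 58 = 168.20 in total (split across the unequal shares, but the aggregate is all that matters for the group sum).
The 5 free-riders keep 58 each, adding 290. Group total = 290 + 168.20 = 458.20.

458.20 thousand dollars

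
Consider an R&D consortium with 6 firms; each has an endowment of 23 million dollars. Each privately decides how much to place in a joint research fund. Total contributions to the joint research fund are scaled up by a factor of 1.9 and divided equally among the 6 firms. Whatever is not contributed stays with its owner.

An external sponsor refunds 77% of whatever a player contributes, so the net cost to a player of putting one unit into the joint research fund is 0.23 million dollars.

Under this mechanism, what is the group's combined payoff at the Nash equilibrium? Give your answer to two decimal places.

368.46 million dollars

With the mechanism, a contributed unit returns (1.9/6) / 0.23 = 1.3768 per unit of net cost to the contributor — now above 1 — so contributing fully is weakly dominant for every player.
So the Nash equilibrium is full contribution by all 6; the group earns 6 × (23 × 0.77 + 1.9 × 23) = 368.46.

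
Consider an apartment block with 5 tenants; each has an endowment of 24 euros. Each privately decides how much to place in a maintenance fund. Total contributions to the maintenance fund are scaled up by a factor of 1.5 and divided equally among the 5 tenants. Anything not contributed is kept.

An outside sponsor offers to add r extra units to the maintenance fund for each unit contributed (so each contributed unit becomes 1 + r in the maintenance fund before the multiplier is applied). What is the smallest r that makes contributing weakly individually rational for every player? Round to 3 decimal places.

2.333

With matching at rate r, one contributed unit becomes (1 + r) in the maintenance fund and returns 1.5 × (1 + r) / 5 to the contributor.
Setting this equal to 1: 1 + r = 5/1.5 = 3.3333.
So the minimum matching rate is r = 3.3333 − 1 = 2.333.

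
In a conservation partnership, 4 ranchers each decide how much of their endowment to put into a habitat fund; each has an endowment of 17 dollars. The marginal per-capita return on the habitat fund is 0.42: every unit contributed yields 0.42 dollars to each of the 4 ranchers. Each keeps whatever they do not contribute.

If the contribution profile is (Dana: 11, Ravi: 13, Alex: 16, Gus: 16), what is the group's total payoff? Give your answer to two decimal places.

Total contributed: 11 + 13 + 16 + 16 = 56; total kept: 4 × 17 − 56 = 12.
The habitat fund pays out 0.42 × 4 × 56 = 94.08 in aggregate.
Group total = 12 + 94.08 = 106.08.

106.08 dollars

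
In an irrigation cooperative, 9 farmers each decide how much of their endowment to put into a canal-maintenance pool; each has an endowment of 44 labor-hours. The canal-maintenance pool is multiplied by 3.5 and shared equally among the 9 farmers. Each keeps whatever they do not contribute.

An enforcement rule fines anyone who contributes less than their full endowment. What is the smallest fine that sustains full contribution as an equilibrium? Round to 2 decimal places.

Given the others contribute fully, the best deviation is to contribute 0 (any partial contribution still incurs the fine and gives up units whose private return 0.3889 is below 1).
Deviating from 44 to 0 saves 44 labor-hours but forfeits the deviator's share of the drop in the canal-maintenance pool: 3.5/9 × 44 = 17.11.
So the deviation gain is 44 − 17.11 = 26.89, and the fine must be at least 26.89 labor-hours to wipe it out.

26.89 labor-hours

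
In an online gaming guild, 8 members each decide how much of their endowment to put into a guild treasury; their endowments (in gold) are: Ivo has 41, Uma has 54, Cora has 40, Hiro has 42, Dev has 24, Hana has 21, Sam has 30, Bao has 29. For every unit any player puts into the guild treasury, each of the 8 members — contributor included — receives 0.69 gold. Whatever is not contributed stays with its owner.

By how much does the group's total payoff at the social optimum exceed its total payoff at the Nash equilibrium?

The private return per contributed unit is 0.69 < 1 for everyone, so the Nash equilibrium is zero contribution and the group total is Σ E_j = 41 + 54 + 40 + 42 + 24 + 21 + 30 + 29 = 281.
Each contributed unit returns 5.520 to the group, so the social optimum is full contribution by everyone: group total = 5.520 × 281 = 1551.12.
Efficiency loss = (5.520 − 1) × 281 = 1270.12.

1270.12 gold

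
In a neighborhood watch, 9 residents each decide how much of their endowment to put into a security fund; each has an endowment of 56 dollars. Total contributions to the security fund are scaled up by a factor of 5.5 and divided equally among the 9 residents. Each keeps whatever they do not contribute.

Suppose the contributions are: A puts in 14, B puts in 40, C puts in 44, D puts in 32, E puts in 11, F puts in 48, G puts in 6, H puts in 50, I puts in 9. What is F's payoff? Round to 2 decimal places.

Total contributed: 14 + 40 + 44 + 32 + 11 + 48 + 6 + 50 + 9 = 254.
Each receives 5.5 × 254 / 9 = 155.22 from the security fund.
F keeps 56 − 48 = 8, so F's payoff is 8 + 155.22 = 163.22.

163.22 dollars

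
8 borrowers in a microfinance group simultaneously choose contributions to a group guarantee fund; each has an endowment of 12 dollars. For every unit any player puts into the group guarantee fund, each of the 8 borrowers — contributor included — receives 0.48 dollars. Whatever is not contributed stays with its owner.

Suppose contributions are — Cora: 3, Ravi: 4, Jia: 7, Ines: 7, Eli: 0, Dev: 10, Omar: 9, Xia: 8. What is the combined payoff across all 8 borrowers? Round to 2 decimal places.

Total contributed: 3 + 4 + 7 + 7 + 0 + 10 + 9 + 8 = 48; total kept: 8 × 12 − 48 = 48.
The group guarantee fund pays out 0.48 × 8 × 48 = 184.32 in aggregate.
Group total = 48 + 184.32 = 232.32.

232.32 dollars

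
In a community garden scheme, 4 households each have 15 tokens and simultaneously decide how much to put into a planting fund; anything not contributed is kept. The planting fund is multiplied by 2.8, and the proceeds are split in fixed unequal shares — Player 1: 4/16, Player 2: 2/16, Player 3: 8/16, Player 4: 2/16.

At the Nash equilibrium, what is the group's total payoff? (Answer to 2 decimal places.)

For player j, contributing a unit is worthwhile iff 2.8 × (j's share) ≥ 1, i.e. iff j's share is at least 0.3571.
Only Player 3 (8/16) clears that bar, contributing 15; the remaining 3 contribute 0. Total contributed: 15.
The planting fund pays out 2.8 × 15 = 42.00 in total (split across the unequal shares, but the aggregate is all that matters for the group sum).
The 3 free-riders keep 15 each, adding 45. Group total = 45 + 42.00 = 87.00.

87.00 tokens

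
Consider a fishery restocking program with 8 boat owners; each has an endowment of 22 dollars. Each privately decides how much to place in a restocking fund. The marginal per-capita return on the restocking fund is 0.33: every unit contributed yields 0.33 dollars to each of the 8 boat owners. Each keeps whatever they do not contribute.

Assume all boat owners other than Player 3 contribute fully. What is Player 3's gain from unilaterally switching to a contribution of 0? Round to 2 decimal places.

14.74 dollars

Switching from a contribution of 22 to 0 lets Player 3 keep an extra 22 dollars, but lowers the restocking fund by 22, which costs Player 3 their own share of that drop: 0.33 × 22 = 7.26.
Net gain = 22 − 7.26 = 14.74. The private return per contributed unit (0.33) is below 1, so free-riding is indeed the best response regardless of what the others do.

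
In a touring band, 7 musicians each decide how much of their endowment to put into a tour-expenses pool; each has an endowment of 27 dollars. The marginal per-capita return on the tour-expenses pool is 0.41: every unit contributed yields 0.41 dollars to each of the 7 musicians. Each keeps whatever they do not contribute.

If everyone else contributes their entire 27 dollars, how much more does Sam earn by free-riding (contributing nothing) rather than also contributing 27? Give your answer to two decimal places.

15.93 dollars

Switching from a contribution of 27 to 0 lets Sam keep an extra 27 dollars, but lowers the tour-expenses pool by 27, which costs Sam their own share of that drop: 0.41 × 27 = 11.07.
Net gain = 27 − 11.07 = 15.93. The private return per contributed unit (0.41) is below 1, so free-riding is indeed the best response regardless of what the others do.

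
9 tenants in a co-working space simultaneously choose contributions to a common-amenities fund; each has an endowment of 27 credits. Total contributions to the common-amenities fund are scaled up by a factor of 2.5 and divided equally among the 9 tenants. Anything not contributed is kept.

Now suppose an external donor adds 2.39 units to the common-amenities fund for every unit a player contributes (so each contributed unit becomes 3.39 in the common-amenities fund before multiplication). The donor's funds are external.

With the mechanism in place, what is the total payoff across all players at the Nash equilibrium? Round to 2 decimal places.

243.00 credits

With the mechanism, a contributed unit returns 2.5 × 3.39 / 9 = 0.9417 per unit of net cost — still below 1 — so contributing 0 remains dominant for every player.
Everyone keeps their endowment and the group total is 9 × 27 = 243.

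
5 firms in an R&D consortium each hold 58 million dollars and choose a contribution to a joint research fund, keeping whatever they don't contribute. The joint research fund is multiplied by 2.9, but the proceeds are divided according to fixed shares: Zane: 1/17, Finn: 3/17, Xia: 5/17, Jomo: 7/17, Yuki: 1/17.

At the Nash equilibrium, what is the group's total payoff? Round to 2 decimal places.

400.20 million dollars

Each unit j contributes comes back to j as 2.9 × (j's share), so j prefers to contribute only if that share exceeds 1/2.9 = 0.3448; otherwise keeping the unit dominates.
The only share above 0.3448 is Jomo's 7/17, contributing 58; the remaining 4 contribute 0. Total contributed: 58.
The joint research fund pays out 2.9 × 58 = 168.20 in total (split across the unequal shares, but the aggregate is all that matters for the group sum).
The 4 free-riders keep 58 each, adding 232. Group total = 232 + 168.20 = 400.20.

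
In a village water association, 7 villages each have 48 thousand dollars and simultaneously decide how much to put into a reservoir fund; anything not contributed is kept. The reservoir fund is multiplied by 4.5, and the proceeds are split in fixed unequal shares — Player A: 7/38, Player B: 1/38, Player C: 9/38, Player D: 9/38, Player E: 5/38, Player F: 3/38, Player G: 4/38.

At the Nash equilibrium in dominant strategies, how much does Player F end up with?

82.11 thousand dollars

For player j, contributing a unit is worthwhile iff 4.5 × (j's share) ≥ 1, i.e. iff j's share is at least 0.2222.
Player C and Player D clear that bar, contributing 48 each; the remaining 5 contribute 0. Total contributed: 96.
Player F keeps 48 and receives 4.5 × 96 × 3/38 = 34.11 from the reservoir fund, for a payoff of 82.11.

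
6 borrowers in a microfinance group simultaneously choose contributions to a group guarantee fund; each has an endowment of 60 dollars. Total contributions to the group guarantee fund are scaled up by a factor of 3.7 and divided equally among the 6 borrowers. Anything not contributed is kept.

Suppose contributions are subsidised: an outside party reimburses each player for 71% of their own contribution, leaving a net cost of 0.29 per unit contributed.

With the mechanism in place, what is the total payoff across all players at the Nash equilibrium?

1587.60 dollars

With the mechanism, a contributed unit returns (3.7/6) / 0.29 = 2.1264 per unit of net cost to the contributor — now above 1 — so contributing fully is weakly dominant for every player.
At the Nash equilibrium everyone contributes 60. Group total payoff = 6 × (60 × 0.71 + 3.7 × 60) = 1587.60.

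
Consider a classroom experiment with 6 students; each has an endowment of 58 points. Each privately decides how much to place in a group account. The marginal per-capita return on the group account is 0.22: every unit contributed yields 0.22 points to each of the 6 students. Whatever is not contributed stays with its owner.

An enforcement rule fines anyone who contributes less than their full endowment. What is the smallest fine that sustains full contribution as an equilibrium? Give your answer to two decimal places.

45.24 points

Given the others contribute fully, the best deviation is to contribute 0 (any partial contribution still incurs the fine and gives up units whose private return 0.22 is below 1).
Deviating from 58 to 0 saves 58 points but forfeits the deviator's share of the drop in the group account: 0.22 × 58 = 12.76.
So the deviation gain is 58 − 12.76 = 45.24, and the fine must be at least 45.24 points to wipe it out.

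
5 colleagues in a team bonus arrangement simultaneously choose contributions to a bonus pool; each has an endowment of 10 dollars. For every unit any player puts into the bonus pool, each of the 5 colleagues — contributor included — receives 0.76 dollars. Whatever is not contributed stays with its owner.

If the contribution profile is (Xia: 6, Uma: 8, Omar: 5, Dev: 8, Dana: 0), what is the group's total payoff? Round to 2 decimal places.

Total contributed: 6 + 8 + 5 + 8 + 0 = 27; total kept: 5 × 10 − 27 = 23.
The bonus pool pays out 0.76 × 5 × 27 = 102.60 in aggregate.
Group total = 23 + 102.60 = 125.60.

125.60 dollars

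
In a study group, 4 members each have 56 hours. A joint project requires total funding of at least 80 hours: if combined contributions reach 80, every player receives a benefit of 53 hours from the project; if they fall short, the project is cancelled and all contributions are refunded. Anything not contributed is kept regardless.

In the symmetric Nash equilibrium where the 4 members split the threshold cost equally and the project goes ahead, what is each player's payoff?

89 hours

Equal share of the threshold: 80/4 = 20.
At this profile no one gains by cutting their contribution: any cut drops the total below 80, the project is cancelled, contributions are refunded, and the deviator ends with 56, which is less than 56 − 20 + 53 = 89. Contributing more than 20 just wastes the excess. So contributing exactly 20 is a best response.
Each player's payoff: 56 − 20 + 53 = 89.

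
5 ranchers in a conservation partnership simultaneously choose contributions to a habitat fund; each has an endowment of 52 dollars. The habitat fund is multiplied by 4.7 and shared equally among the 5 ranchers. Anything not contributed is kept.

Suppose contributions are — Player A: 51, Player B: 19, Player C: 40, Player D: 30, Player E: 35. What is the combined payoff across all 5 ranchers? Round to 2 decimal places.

907.50 dollars

Total contributed: 51 + 19 + 40 + 30 + 35 = 175; total kept: 5 × 52 − 175 = 85.
The habitat fund pays out 4.7 × 175 = 822.50 in aggregate.
Group total = 85 + 822.50 = 907.50.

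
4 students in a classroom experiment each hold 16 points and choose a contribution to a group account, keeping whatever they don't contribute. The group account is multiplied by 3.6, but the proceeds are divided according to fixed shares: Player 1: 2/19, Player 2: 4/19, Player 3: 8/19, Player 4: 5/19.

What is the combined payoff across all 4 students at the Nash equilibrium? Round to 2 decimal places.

105.60 points

A player with share s gets back 3.6·s per unit contributed, so full contribution is dominant for anyone with s > 1/3.6 = 0.2778 and zero contribution is dominant for anyone below.
Player 3 alone (share 8/19) is above the threshold, contributing 16; the remaining 3 contribute 0. Total contributed: 16.
The group account pays out 3.6 × 16 = 57.60 in total (split across the unequal shares, but the aggregate is all that matters for the group sum).
The 3 free-riders keep 16 each, adding 48. Group total = 48 + 57.60 = 105.60.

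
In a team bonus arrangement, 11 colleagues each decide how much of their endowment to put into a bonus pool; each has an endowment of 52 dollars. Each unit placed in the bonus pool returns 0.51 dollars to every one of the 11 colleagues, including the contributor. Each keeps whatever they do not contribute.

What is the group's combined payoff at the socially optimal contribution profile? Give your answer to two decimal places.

3208.92 dollars

Each contributed unit returns 5.610 to the group as a whole (0.51 to each of 11 players), which exceeds 1, so the social optimum is full contribution: group total = 5.610 × 572 = 3208.92.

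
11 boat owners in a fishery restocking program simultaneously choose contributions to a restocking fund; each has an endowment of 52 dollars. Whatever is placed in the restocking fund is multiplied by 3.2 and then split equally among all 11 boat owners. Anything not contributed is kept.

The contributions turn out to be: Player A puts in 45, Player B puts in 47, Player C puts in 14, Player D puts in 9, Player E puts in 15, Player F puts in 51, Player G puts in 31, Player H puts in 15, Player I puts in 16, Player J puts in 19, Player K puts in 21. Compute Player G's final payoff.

103.33 dollars

Total contributed: 45 + 47 + 14 + 9 + 15 + 51 + 31 + 15 + 16 + 19 + 21 = 283.
Each receives 3.2 × 283 / 11 = 82.33 from the restocking fund.
Player G keeps 52 − 31 = 21, so Player G's payoff is 21 + 82.33 = 103.33.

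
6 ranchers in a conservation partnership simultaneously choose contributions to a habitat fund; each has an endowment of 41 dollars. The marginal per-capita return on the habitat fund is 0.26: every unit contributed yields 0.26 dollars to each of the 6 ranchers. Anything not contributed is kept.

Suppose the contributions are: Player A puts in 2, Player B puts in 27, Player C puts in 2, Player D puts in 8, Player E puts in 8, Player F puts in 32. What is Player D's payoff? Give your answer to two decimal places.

53.54 dollars

Total contributed: 2 + 27 + 2 + 8 + 8 + 32 = 79.
Each receives 0.26 × 79 = 20.54 from the habitat fund.
Player D keeps 41 − 8 = 33, so Player D's payoff is 33 + 20.54 = 53.54.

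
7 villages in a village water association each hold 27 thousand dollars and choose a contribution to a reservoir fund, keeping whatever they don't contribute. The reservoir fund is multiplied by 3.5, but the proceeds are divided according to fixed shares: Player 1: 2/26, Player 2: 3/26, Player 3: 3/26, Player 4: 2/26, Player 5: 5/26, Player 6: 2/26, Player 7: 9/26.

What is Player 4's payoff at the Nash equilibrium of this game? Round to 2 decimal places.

34.27 thousand dollars

Each unit j contributes comes back to j as 3.5 × (j's share), so j prefers to contribute only if that share exceeds 1/3.5 = 0.2857; otherwise keeping the unit dominates.
Only Player 7 (9/26) clears that bar, contributing 27; the remaining 6 contribute 0. Total contributed: 27.
Player 4 keeps 27 and receives 3.5 × 27 × 2/26 = 7.27 from the reservoir fund, for a payoff of 34.27.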